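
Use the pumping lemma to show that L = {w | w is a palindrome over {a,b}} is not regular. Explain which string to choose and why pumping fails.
Language: L = {w | w is a palindrome over {a,b}} (strings that read the same forwards and backwards)
Step 1: Assume for contradiction that L is regular, with pumping length p.
Step 2: Choose s = a^p b a^p. Then s ∈ L (it reads the same forwards and backwards) and |s| ≥ p.
Step 3: Consider any decomposition s = xyz with |xy| ≤ p and |y| > 0. Since |xy| ≤ p and the first p symbols of s are all a's, y = a^k for some k with 1 ≤ k ≤ p.
Step 4: Pumping up (i = 2): xy²z = a^(p+k) b a^p. Its reverse is a^p b a^(p+k) ≠ a^(p+k) b a^p (the single b is no longer in the middle), so xy²z is not a palindrome and xy²z ∉ L.
This contradicts the pumping lemma, so L is not regular.

Final answer: Choose s = a^p b a^p. Since |xy| ≤ p, y = a^k with k ≥ 1. Then xy²z = a^(p+k) b a^p is not a palindrome, so ∉ L.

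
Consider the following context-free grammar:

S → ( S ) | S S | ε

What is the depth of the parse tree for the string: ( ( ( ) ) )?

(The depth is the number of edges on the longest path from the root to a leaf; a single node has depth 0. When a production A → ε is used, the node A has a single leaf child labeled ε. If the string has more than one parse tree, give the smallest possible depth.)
The string is 3 nested pairs. The shallowest parse tree applies S → ( S ) 3 times (one node per nested pair, each a child of the previous) and then S → ε in the middle.
S nodes at depths 0..3, ε leaf at depth 4; parentheses leaves are at depths 1..3.
(Using S → S S with an S → ε child anywhere only adds levels, so it cannot give a shallower tree.)
Depth = 4.

Final answer: 4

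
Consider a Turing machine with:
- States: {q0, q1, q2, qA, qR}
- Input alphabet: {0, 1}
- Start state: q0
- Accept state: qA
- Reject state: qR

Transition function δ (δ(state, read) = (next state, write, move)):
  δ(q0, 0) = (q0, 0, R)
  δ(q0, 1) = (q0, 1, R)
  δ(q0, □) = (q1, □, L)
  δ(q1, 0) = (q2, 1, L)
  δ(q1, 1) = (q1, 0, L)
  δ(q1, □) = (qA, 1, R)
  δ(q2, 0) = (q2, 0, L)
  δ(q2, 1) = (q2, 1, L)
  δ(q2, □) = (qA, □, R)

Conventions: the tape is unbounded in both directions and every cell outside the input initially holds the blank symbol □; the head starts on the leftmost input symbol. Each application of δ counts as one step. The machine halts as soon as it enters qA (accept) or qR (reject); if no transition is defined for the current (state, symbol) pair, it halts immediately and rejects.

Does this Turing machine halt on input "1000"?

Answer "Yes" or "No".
Step 0: [q0]1000 (head at position 0)
Step 1: δ(q0, 1) = (q0, 1, R)  ⊢  1[q0]000 (head at position 1)
Step 2: δ(q0, 0) = (q0, 0, R)  ⊢  10[q0]00 (head at position 2)
Step 3: δ(q0, 0) = (q0, 0, R)  ⊢  100[q0]0 (head at position 3)
Step 4: δ(q0, 0) = (q0, 0, R)  ⊢  1000[q0]□ (head at position 4)
Step 5: δ(q0, □) = (q1, □, L)  ⊢  100[q1]0□ (head at position 3)
Step 6: δ(q1, 0) = (q2, 1, L)  ⊢  10[q2]01□ (head at position 2)
Step 7: δ(q2, 0) = (q2, 0, L)  ⊢  1[q2]001□ (head at position 1)
Step 8: δ(q2, 0) = (q2, 0, L)  ⊢  [q2]1001□ (head at position 0)
Step 9: δ(q2, 1) = (q2, 1, L)  ⊢  [q2]□1001□ (head at position -1)
Step 10: δ(q2, □) = (qA, □, R)  ⊢  □[qA]1001□ (head at position 0)
The machine is in qA, so it halts and accepts.
It halts after 10 steps.

Final answer: Yes - halts after 10 steps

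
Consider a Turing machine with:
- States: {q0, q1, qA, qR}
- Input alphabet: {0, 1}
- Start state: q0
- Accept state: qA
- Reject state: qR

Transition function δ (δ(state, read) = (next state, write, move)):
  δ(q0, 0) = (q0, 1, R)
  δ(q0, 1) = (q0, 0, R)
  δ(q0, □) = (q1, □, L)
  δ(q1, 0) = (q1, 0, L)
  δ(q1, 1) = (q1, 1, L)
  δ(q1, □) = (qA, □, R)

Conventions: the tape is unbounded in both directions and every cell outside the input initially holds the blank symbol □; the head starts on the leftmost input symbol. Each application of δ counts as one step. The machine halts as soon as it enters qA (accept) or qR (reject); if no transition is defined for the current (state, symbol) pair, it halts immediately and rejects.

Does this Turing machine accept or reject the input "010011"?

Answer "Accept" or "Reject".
Step 0: [q0]010011 (head at position 0)
Step 1: δ(q0, 0) = (q0, 1, R)  ⊢  1[q0]10011 (head at position 1)
Step 2: δ(q0, 1) = (q0, 0, R)  ⊢  10[q0]0011 (head at position 2)
Step 3: δ(q0, 0) = (q0, 1, R)  ⊢  101[q0]011 (head at position 3)
Step 4: δ(q0, 0) = (q0, 1, R)  ⊢  1011[q0]11 (head at position 4)
Step 5: δ(q0, 1) = (q0, 0, R)  ⊢  10110[q0]1 (head at position 5)
Step 6: δ(q0, 1) = (q0, 0, R)  ⊢  101100[q0]□ (head at position 6)
Step 7: δ(q0, □) = (q1, □, L)  ⊢  10110[q1]0□ (head at position 5)
Step 8: δ(q1, 0) = (q1, 0, L)  ⊢  1011[q1]00□ (head at position 4)
Step 9: δ(q1, 0) = (q1, 0, L)  ⊢  101[q1]100□ (head at position 3)
Step 10: δ(q1, 1) = (q1, 1, L)  ⊢  10[q1]1100□ (head at position 2)
Step 11: δ(q1, 1) = (q1, 1, L)  ⊢  1[q1]01100□ (head at position 1)
Step 12: δ(q1, 0) = (q1, 0, L)  ⊢  [q1]101100□ (head at position 0)
Step 13: δ(q1, 1) = (q1, 1, L)  ⊢  [q1]□101100□ (head at position -1)
Step 14: δ(q1, □) = (qA, □, R)  ⊢  □[qA]101100□ (head at position 0)
The machine is in qA, so it halts and accepts.

Final answer: Accept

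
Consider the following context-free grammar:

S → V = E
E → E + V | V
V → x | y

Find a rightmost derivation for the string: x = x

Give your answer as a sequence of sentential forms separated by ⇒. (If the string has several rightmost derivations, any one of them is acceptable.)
Start with S.
Step 1: the rightmost non-terminal is S; apply S → V = E:  V = E
Step 2: the rightmost non-terminal is E; apply E → V:  V = V
Step 3: the rightmost non-terminal is V; apply V → x:  V = x
Step 4: the rightmost non-terminal is V; apply V → x:  x = x

Final answer: S ⇒ V = E ⇒ V = V ⇒ V = x ⇒ x = x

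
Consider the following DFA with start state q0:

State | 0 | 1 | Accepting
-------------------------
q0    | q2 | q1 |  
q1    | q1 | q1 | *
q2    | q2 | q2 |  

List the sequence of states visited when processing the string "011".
q0 → q2 → q2 → q2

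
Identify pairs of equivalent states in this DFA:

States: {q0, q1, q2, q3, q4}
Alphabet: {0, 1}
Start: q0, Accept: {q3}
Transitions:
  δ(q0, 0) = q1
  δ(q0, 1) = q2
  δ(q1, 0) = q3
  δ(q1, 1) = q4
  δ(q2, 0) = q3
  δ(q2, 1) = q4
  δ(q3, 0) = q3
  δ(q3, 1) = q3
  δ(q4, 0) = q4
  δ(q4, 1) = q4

Using the table-filling algorithm:
Round 0 – mark pairs where exactly one state is accepting: (q0,q3), (q1,q3), (q2,q3), (q3,q4)
Round 1 – newly marked: (q0,q1) [on 0: q1 vs q3, already marked]; (q0,q2) [on 0: q1 vs q3, already marked]; (q1,q4) [on 0: q3 vs q4, already marked]; (q2,q4) [on 0: q3 vs q4, already marked]
Round 2 – newly marked: (q0,q4) [on 0: q1 vs q4, already marked]
No further pairs can be marked.
(q1, q2) unmarked: δ(q1,0)=q3, δ(q2,0)=q3; δ(q1,1)=q4, δ(q2,1)=q4 → equivalent
Equivalent pairs: (q1, q2)

Final answer: Equivalent pairs: (q1, q2)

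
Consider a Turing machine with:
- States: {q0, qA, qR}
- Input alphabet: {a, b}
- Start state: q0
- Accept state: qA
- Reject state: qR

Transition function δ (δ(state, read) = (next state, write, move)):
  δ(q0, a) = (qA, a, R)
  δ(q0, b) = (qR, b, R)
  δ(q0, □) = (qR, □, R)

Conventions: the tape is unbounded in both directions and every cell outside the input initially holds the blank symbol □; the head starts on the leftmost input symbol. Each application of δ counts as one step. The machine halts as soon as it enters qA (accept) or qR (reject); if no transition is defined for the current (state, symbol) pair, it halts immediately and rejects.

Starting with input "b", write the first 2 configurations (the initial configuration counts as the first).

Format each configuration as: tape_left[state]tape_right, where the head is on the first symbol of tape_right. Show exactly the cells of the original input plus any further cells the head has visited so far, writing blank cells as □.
Step 0: [q0]b (head at position 0)
Step 1: δ(q0, b) = (qR, b, R)  ⊢  b[qR]□ (head at position 1)

Final answer: [q0]b ⊢ b[qR]□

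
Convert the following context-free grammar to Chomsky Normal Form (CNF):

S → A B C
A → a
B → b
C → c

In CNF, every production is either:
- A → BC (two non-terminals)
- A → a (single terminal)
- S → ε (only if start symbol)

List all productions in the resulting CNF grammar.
The grammar has no ε-productions or unit productions to eliminate.
A → a is already in CNF (single terminal) – keep it.
B → b is already in CNF (single terminal) – keep it.
C → c is already in CNF (single terminal) – keep it.
S → A B C has 3 symbols on the right: break it into binary productions S → A X0, X0 → B C.
Resulting CNF grammar (5 productions): A → a; B → b; C → c; S → A X0; X0 → B C

Final answer: A → a; B → b; C → c; S → A X0; X0 → B C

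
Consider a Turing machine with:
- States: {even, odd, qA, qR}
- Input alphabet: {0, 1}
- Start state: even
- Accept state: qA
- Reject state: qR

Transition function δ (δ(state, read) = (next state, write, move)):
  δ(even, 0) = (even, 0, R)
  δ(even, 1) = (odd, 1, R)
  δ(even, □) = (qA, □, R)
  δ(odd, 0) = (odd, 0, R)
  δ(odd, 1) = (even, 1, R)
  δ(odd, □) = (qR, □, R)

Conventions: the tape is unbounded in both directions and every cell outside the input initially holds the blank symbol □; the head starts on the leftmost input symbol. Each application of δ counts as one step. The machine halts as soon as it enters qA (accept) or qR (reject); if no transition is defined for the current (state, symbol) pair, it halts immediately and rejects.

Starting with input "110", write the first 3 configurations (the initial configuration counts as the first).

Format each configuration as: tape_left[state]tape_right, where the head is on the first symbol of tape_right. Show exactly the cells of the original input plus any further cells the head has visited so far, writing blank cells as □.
Step 0: [even]110 (head at position 0)
Step 1: δ(even, 1) = (odd, 1, R)  ⊢  1[odd]10 (head at position 1)
Step 2: δ(odd, 1) = (even, 1, R)  ⊢  11[even]0 (head at position 2)

Final answer: [even]110 ⊢ 1[odd]10 ⊢ 11[even]0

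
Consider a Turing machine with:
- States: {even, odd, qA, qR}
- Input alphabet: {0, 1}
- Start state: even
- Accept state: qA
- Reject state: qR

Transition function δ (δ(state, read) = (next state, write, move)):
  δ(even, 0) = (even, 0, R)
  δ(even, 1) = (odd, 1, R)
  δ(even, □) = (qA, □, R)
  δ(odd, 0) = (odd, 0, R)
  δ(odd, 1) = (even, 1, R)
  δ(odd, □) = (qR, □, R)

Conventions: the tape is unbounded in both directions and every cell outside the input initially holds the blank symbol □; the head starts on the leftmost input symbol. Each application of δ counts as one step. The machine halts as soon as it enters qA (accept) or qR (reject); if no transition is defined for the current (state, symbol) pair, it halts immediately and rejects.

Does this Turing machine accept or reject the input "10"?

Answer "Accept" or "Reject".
Step 0: [even]10 (head at position 0)
Step 1: δ(even, 1) = (odd, 1, R)  ⊢  1[odd]0 (head at position 1)
Step 2: δ(odd, 0) = (odd, 0, R)  ⊢  10[odd]□ (head at position 2)
Step 3: δ(odd, □) = (qR, □, R)  ⊢  10□[qR]□ (head at position 3)
The machine is in qR, so it halts and rejects.

Final answer: Reject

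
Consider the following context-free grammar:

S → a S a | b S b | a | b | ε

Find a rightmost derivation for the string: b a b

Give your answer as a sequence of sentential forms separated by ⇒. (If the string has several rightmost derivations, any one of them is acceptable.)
Start with S.
Step 1: the rightmost non-terminal is S; apply S → b S b:  b S b
Step 2: the rightmost non-terminal is S; apply S → a:  b a b

Final answer: S ⇒ b S b ⇒ b a b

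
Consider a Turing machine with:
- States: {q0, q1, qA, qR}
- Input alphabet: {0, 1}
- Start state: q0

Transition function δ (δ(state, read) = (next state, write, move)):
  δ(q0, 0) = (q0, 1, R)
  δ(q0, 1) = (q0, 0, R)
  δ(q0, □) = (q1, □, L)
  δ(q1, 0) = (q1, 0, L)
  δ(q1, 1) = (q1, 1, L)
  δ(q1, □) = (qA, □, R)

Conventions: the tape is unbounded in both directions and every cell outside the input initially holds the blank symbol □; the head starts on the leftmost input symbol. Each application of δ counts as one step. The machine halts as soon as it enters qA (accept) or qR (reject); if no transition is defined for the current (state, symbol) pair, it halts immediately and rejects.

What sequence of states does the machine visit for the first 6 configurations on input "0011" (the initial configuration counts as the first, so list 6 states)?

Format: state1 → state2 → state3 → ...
Step 0: [q0]0011 (head at position 0)
Step 1: δ(q0, 0) = (q0, 1, R)  ⊢  1[q0]011 (head at position 1)
Step 2: δ(q0, 0) = (q0, 1, R)  ⊢  11[q0]11 (head at position 2)
Step 3: δ(q0, 1) = (q0, 0, R)  ⊢  110[q0]1 (head at position 3)
Step 4: δ(q0, 1) = (q0, 0, R)  ⊢  1100[q0]□ (head at position 4)
Step 5: δ(q0, □) = (q1, □, L)  ⊢  110[q1]0□ (head at position 3)
Reading off the states of these 6 configurations: q0 → q0 → q0 → q0 → q0 → q1

Final answer: q0 → q0 → q0 → q0 → q0 → q1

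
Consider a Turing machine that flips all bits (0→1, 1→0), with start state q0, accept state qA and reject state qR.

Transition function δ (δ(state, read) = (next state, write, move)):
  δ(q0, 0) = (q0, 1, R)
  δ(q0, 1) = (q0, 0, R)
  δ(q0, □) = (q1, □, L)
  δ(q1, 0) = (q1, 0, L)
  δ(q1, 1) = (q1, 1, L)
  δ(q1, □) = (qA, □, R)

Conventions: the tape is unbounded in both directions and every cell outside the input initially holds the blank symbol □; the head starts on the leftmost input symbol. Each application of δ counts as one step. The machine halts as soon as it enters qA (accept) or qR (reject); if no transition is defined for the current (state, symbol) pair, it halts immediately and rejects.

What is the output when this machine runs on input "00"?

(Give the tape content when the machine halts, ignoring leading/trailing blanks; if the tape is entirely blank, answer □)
Step 0: [q0]00 (head at position 0)
Step 1: δ(q0, 0) = (q0, 1, R)  ⊢  1[q0]0 (head at position 1)
Step 2: δ(q0, 0) = (q0, 1, R)  ⊢  11[q0]□ (head at position 2)
Step 3: δ(q0, □) = (q1, □, L)  ⊢  1[q1]1□ (head at position 1)
Step 4: δ(q1, 1) = (q1, 1, L)  ⊢  [q1]11□ (head at position 0)
Step 5: δ(q1, 1) = (q1, 1, L)  ⊢  [q1]□11□ (head at position -1)
Step 6: δ(q1, □) = (qA, □, R)  ⊢  □[qA]11□ (head at position 0)
The machine is in qA, so it halts and accepts.
Tape content when halted (ignoring surrounding blanks): 11

Final answer: Output: 11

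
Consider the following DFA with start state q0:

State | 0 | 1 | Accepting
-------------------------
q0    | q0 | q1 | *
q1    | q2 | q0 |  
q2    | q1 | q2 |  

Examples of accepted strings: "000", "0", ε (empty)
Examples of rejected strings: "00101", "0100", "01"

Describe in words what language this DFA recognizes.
binary numbers divisible by 3 (treating the string as a binary integer; leading zeros allowed, the empty string counts as 0)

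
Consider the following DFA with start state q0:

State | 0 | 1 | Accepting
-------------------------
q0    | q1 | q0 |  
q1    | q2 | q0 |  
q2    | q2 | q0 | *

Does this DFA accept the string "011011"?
Start in q0.
Read '0': q0 → q1
Read '1': q1 → q0
Read '1': q0 → q0
Read '0': q0 → q1
Read '1': q1 → q0
Read '1': q0 → q0
Final state q0 is not accepting, so the string is rejected.

Final answer: No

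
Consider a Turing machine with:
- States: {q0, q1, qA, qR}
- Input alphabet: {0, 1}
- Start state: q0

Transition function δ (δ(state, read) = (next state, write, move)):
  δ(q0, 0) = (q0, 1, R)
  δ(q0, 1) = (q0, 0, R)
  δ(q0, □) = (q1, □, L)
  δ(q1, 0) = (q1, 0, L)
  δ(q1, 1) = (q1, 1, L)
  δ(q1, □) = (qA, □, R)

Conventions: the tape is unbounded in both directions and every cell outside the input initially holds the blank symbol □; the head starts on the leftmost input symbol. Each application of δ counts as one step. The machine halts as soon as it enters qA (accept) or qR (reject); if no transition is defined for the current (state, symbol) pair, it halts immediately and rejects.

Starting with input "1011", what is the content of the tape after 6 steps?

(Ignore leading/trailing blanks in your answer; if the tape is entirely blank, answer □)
Step 0: [q0]1011 (head at position 0)
Step 1: δ(q0, 1) = (q0, 0, R)  ⊢  0[q0]011 (head at position 1)
Step 2: δ(q0, 0) = (q0, 1, R)  ⊢  01[q0]11 (head at position 2)
Step 3: δ(q0, 1) = (q0, 0, R)  ⊢  010[q0]1 (head at position 3)
Step 4: δ(q0, 1) = (q0, 0, R)  ⊢  0100[q0]□ (head at position 4)
Step 5: δ(q0, □) = (q1, □, L)  ⊢  010[q1]0□ (head at position 3)
Step 6: δ(q1, 0) = (q1, 0, L)  ⊢  01[q1]00□ (head at position 2)
Tape after 6 steps (ignoring surrounding blanks): 0100

Final answer: Tape: 0100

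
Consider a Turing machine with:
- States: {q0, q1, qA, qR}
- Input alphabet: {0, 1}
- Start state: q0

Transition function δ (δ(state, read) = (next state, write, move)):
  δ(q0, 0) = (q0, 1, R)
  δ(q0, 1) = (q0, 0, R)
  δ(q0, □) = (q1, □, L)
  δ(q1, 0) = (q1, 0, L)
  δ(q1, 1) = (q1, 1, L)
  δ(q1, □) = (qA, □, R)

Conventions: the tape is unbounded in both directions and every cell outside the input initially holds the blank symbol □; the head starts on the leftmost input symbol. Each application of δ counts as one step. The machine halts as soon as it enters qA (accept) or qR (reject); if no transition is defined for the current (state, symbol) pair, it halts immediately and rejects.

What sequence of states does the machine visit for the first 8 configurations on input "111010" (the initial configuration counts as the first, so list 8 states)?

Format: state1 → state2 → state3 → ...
Step 0: [q0]111010 (head at position 0)
Step 1: δ(q0, 1) = (q0, 0, R)  ⊢  0[q0]11010 (head at position 1)
Step 2: δ(q0, 1) = (q0, 0, R)  ⊢  00[q0]1010 (head at position 2)
Step 3: δ(q0, 1) = (q0, 0, R)  ⊢  000[q0]010 (head at position 3)
Step 4: δ(q0, 0) = (q0, 1, R)  ⊢  0001[q0]10 (head at position 4)
Step 5: δ(q0, 1) = (q0, 0, R)  ⊢  00010[q0]0 (head at position 5)
Step 6: δ(q0, 0) = (q0, 1, R)  ⊢  000101[q0]□ (head at position 6)
Step 7: δ(q0, □) = (q1, □, L)  ⊢  00010[q1]1□ (head at position 5)
Reading off the states of these 8 configurations: q0 → q0 → q0 → q0 → q0 → q0 → q0 → q1

Final answer: q0 → q0 → q0 → q0 → q0 → q0 → q0 → q1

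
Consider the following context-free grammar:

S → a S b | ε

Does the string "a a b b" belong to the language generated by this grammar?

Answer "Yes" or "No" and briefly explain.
A derivation exists: S ⇒ a S b ⇒ a a S b b ⇒ a a b b (using S → a S b twice, then S → ε).

Final answer: Yes - a valid derivation exists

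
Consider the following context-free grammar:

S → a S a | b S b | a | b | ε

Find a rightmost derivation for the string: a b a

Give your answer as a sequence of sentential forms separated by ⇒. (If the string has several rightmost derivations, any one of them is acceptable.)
Start with S.
Step 1: the rightmost non-terminal is S; apply S → a S a:  a S a
Step 2: the rightmost non-terminal is S; apply S → b:  a b a

Final answer: S ⇒ a S a ⇒ a b a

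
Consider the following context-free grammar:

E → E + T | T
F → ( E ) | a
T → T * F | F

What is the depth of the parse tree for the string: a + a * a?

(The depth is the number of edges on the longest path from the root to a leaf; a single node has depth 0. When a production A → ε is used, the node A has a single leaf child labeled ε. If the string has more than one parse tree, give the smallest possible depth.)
The grammar is unambiguous; the parse tree of a + a * a is:
E → E + T at the root (depth 0).
  Left E (depth 1) → T (2) → F (3) → a (4).
  Right T (depth 1) → T * F; that T (2) → F (3) → a (4); F (2) → a (3).
The longest root-to-leaf paths have 4 edges.
Depth = 4.

Final answer: 4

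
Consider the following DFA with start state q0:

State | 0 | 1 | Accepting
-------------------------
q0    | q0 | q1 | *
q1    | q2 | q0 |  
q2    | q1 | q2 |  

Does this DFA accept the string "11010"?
Start in q0.
Read '1': q0 → q1
Read '1': q1 → q0
Read '0': q0 → q0
Read '1': q0 → q1
Read '0': q1 → q2
Final state q2 is not accepting, so the string is rejected.

Final answer: No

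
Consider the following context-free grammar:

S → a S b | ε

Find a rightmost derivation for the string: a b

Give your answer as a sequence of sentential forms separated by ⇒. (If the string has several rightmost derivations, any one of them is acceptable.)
Start with S.
Step 1: the rightmost non-terminal is S; apply S → a S b:  a S b
Step 2: the rightmost non-terminal is S; apply S → ε:  a b

Final answer: S ⇒ a S b ⇒ a b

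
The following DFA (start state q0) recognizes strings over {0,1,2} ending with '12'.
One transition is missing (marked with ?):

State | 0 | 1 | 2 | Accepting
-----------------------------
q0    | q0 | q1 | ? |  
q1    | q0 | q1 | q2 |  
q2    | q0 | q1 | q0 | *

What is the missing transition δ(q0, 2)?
q0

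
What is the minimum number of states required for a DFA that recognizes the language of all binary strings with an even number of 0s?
Language: binary strings with an even number of 0s
Lower bound (Myhill–Nerode): the prefixes ε, 0 are pairwise distinguishable:
  ε vs 0: suffix ε distinguishes them (ε has zero 0s (accepted), 0 has one 0 (rejected))
So any DFA needs at least 2 states.
Upper bound: a DFA with 2 states exists (one state per class above).
Minimum states: 2

Final answer: 2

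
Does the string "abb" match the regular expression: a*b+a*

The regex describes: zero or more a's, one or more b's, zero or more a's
Yes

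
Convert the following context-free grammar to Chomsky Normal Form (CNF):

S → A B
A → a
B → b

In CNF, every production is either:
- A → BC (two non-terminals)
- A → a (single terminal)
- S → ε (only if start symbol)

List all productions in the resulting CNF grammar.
The grammar has no ε-productions or unit productions to eliminate.
S → A B is already in CNF (two non-terminals) – keep it.
A → a is already in CNF (single terminal) – keep it.
B → b is already in CNF (single terminal) – keep it.
Resulting CNF grammar (3 productions): A → a; B → b; S → A B

Final answer: A → a; B → b; S → A B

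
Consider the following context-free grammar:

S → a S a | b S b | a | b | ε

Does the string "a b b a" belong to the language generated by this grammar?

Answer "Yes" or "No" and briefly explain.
A derivation exists: S ⇒ a S a ⇒ a b S b a ⇒ a b b a (using S → a S a, S → b S b, then S → ε).

Final answer: Yes - a valid derivation exists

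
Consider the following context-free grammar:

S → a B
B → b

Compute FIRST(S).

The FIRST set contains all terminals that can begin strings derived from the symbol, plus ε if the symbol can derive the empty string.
S has the single production S → a B, whose right-hand side begins with the terminal a. So FIRST(S) = {a}.

Final answer: {a}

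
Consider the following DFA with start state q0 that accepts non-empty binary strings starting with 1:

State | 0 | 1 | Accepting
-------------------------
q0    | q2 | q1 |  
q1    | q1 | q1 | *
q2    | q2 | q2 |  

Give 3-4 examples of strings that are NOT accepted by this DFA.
Any strings that end in a non-accepting state work; for example:
"00": q0 → q2 → q2; q2 is not accepting → rejected
"000": q0 → q2 → q2 → q2; q2 is not accepting → rejected
"0100": q0 → q2 → q2 → q2 → q2; q2 is not accepting → rejected
"0101": q0 → q2 → q2 → q2 → q2; q2 is not accepting → rejected

Final answer: "00", "000", "0100", "0101"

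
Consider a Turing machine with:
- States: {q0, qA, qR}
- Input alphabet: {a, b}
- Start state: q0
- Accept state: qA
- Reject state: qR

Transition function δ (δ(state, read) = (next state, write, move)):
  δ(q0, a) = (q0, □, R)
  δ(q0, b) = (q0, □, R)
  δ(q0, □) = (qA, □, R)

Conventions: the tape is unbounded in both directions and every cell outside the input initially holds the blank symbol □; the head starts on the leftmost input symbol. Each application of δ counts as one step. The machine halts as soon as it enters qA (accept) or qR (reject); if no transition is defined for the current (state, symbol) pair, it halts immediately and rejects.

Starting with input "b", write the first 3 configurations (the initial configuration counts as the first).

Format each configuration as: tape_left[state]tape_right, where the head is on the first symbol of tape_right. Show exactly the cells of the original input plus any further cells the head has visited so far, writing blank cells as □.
Step 0: [q0]b (head at position 0)
Step 1: δ(q0, b) = (q0, □, R)  ⊢  □[q0]□ (head at position 1)
Step 2: δ(q0, □) = (qA, □, R)  ⊢  □□[qA]□ (head at position 2)

Final answer: [q0]b ⊢ □[q0]□ ⊢ □□[qA]□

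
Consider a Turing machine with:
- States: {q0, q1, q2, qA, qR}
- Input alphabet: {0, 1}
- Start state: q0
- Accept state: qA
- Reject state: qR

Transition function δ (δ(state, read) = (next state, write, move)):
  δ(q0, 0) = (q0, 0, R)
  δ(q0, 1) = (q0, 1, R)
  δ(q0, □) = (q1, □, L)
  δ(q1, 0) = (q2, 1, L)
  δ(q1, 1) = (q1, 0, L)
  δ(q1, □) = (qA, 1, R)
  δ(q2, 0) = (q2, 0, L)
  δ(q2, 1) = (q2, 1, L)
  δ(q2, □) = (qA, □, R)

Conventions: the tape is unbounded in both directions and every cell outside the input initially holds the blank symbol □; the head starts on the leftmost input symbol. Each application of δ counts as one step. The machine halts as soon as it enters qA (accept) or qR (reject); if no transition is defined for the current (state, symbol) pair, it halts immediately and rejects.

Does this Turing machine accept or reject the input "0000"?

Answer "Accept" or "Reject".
Step 0: [q0]0000 (head at position 0)
Step 1: δ(q0, 0) = (q0, 0, R)  ⊢  0[q0]000 (head at position 1)
Step 2: δ(q0, 0) = (q0, 0, R)  ⊢  00[q0]00 (head at position 2)
Step 3: δ(q0, 0) = (q0, 0, R)  ⊢  000[q0]0 (head at position 3)
Step 4: δ(q0, 0) = (q0, 0, R)  ⊢  0000[q0]□ (head at position 4)
Step 5: δ(q0, □) = (q1, □, L)  ⊢  000[q1]0□ (head at position 3)
Step 6: δ(q1, 0) = (q2, 1, L)  ⊢  00[q2]01□ (head at position 2)
Step 7: δ(q2, 0) = (q2, 0, L)  ⊢  0[q2]001□ (head at position 1)
Step 8: δ(q2, 0) = (q2, 0, L)  ⊢  [q2]0001□ (head at position 0)
Step 9: δ(q2, 0) = (q2, 0, L)  ⊢  [q2]□0001□ (head at position -1)
Step 10: δ(q2, □) = (qA, □, R)  ⊢  □[qA]0001□ (head at position 0)
The machine is in qA, so it halts and accepts.

Final answer: Accept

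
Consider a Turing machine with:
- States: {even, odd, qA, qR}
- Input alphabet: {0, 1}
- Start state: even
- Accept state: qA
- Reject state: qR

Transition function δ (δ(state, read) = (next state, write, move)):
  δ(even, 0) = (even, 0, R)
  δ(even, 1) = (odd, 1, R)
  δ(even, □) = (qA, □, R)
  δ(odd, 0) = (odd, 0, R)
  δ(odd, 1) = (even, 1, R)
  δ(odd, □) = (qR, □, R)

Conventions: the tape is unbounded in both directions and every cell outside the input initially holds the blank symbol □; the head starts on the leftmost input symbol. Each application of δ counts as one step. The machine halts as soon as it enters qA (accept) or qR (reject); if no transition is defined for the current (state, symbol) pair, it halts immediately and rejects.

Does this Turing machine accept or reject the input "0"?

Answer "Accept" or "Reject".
Step 0: [even]0 (head at position 0)
Step 1: δ(even, 0) = (even, 0, R)  ⊢  0[even]□ (head at position 1)
Step 2: δ(even, □) = (qA, □, R)  ⊢  0□[qA]□ (head at position 2)
The machine is in qA, so it halts and accepts.

Final answer: Accept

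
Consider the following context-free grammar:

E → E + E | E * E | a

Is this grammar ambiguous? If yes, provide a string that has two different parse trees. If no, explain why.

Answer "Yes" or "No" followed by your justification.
Two different leftmost derivations of a + a * a:
  (1) E ⇒ E + E ⇒ a + E ⇒ a + E * E ⇒ a + a * E ⇒ a + a * a   (tree groups a + (a * a))
  (2) E ⇒ E * E ⇒ E + E * E ⇒ a + E * E ⇒ a + a * E ⇒ a + a * a   (tree groups (a + a) * a)
Two distinct leftmost derivations = two distinct parse trees, so the grammar is ambiguous.

Final answer: Yes - the string 'a + a * a' has two distinct leftmost derivations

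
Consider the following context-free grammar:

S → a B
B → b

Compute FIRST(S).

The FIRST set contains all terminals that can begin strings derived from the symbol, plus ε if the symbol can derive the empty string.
S has the single production S → a B, whose right-hand side begins with the terminal a. So FIRST(S) = {a}.

Final answer: {a}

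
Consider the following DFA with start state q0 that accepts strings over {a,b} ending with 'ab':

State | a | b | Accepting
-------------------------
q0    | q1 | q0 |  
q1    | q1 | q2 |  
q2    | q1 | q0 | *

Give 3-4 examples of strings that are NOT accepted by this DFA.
Any strings that end in a non-accepting state work; for example:
ε: q0; q0 is not accepting → rejected
"ba": q0 → q0 → q1; q1 is not accepting → rejected
"abb": q0 → q1 → q2 → q0; q0 is not accepting → rejected
"aaaa": q0 → q1 → q1 → q1 → q1; q1 is not accepting → rejected

Final answer: ε, "ba", "abb", "aaaa"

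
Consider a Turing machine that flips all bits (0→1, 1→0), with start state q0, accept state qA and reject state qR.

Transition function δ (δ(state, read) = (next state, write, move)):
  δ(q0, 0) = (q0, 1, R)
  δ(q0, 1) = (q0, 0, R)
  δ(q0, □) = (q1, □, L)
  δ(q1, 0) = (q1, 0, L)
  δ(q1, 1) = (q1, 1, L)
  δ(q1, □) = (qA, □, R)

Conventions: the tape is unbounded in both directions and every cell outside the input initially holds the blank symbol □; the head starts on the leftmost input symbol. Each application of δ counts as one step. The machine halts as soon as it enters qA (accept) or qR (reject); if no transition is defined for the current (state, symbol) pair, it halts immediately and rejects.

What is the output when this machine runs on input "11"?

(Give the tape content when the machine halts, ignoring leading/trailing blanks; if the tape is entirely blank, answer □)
Step 0: [q0]11 (head at position 0)
Step 1: δ(q0, 1) = (q0, 0, R)  ⊢  0[q0]1 (head at position 1)
Step 2: δ(q0, 1) = (q0, 0, R)  ⊢  00[q0]□ (head at position 2)
Step 3: δ(q0, □) = (q1, □, L)  ⊢  0[q1]0□ (head at position 1)
Step 4: δ(q1, 0) = (q1, 0, L)  ⊢  [q1]00□ (head at position 0)
Step 5: δ(q1, 0) = (q1, 0, L)  ⊢  [q1]□00□ (head at position -1)
Step 6: δ(q1, □) = (qA, □, R)  ⊢  □[qA]00□ (head at position 0)
The machine is in qA, so it halts and accepts.
Tape content when halted (ignoring surrounding blanks): 00

Final answer: Output: 00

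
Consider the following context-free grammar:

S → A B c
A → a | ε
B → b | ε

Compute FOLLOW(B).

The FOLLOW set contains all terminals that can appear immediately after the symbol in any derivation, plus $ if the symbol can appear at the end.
B occurs in S → A B c, immediately followed by the terminal c. So FOLLOW(B) = {c}.

Final answer: {c}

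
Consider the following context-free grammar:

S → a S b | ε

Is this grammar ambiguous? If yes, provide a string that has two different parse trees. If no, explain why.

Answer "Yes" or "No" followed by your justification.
At every step exactly one production applies: if the remaining string to generate is non-empty it starts with a and ends with b, forcing S → a S b; if it is empty, S → ε is forced. Hence each string a^n b^n has exactly one derivation (S → a S b applied n times, then S → ε) and one parse tree.

Final answer: No - the grammar is unambiguous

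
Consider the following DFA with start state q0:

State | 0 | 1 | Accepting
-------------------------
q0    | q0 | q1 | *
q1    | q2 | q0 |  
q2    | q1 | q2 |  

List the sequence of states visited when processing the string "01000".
q0 → q0 → q1 → q2 → q1 → q2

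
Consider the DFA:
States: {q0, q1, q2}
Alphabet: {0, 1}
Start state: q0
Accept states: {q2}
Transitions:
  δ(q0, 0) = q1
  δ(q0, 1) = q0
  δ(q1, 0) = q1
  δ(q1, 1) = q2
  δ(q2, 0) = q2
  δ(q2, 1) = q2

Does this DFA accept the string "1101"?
Processing string "1101":
  q0 --1--> q0
  q0 --1--> q0
  q0 --0--> q1
  q1 --1--> q2
Final state: q2
Accept states: {q2}
q2 is an accept state, so the string is accepted.

Final answer: Yes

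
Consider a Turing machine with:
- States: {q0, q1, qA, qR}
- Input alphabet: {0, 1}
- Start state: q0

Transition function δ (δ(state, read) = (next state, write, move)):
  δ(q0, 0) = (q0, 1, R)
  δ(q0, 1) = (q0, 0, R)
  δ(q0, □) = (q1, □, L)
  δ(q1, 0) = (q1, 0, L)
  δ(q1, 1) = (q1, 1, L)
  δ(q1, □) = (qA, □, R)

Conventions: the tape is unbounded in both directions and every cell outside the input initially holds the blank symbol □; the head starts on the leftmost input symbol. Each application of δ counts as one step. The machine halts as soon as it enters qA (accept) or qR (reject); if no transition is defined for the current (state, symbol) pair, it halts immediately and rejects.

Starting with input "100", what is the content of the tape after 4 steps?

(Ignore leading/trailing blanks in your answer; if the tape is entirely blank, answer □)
Step 0: [q0]100 (head at position 0)
Step 1: δ(q0, 1) = (q0, 0, R)  ⊢  0[q0]00 (head at position 1)
Step 2: δ(q0, 0) = (q0, 1, R)  ⊢  01[q0]0 (head at position 2)
Step 3: δ(q0, 0) = (q0, 1, R)  ⊢  011[q0]□ (head at position 3)
Step 4: δ(q0, □) = (q1, □, L)  ⊢  01[q1]1□ (head at position 2)
Tape after 4 steps (ignoring surrounding blanks): 011

Final answer: Tape: 011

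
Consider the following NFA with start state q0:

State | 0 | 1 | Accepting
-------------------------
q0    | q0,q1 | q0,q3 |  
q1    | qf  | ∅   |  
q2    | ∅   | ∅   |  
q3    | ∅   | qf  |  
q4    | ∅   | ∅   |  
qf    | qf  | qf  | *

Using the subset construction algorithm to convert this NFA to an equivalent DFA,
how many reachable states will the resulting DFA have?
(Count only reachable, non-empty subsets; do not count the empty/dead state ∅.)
Start subset: {q0}
{q0}: on 0 → {q0, q1}, on 1 → {q0, q3}
{q0, q1}: on 0 → {q0, q1, qf}, on 1 → {q0, q3}
{q0, q3}: on 0 → {q0, q1}, on 1 → {q0, q3, qf}
{q0, q1, qf}: on 0 → {q0, q1, qf}, on 1 → {q0, q3, qf}
{q0, q3, qf}: on 0 → {q0, q1, qf}, on 1 → {q0, q3, qf}
Reachable non-empty subsets: {q0}, {q0, q1}, {q0, q3}, {q0, q1, qf}, {q0, q3, qf} — 5 in total.

Final answer: 5 states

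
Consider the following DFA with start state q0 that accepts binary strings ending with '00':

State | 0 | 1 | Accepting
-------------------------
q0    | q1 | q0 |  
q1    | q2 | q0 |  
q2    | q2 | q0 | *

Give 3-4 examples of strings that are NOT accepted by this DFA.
Any strings that end in a non-accepting state work; for example:
"0": q0 → q1; q1 is not accepting → rejected
"1": q0 → q0; q0 is not accepting → rejected
"0110": q0 → q1 → q0 → q0 → q1; q1 is not accepting → rejected
"1110": q0 → q0 → q0 → q0 → q1; q1 is not accepting → rejected

Final answer: "0", "1", "0110", "1110"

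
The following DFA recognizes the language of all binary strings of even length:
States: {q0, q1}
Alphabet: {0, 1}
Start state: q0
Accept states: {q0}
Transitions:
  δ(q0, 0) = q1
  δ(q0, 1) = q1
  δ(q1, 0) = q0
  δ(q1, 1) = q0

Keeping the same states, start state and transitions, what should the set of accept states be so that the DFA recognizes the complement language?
The DFA is complete (every state has a transition on every symbol), so the complement
is recognized by the same DFA with accepting and non-accepting states swapped.
Original accept states: {q0}
Complement accept states = All states - Original accept states
= {q0, q1} - {q0}
= {q1}
Complement language: strings of ODD length

Final answer: {q1}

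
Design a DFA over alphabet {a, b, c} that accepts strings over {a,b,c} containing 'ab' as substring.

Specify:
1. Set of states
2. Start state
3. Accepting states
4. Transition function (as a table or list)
One valid DFA (any DFA recognizing the same language is acceptable):
States: {q0, q1, q2}
Start: q0
Accepting: {q2}
Transitions (accepting states marked with *):
State | a | b | c | Accepting
-----------------------------
q0    | q1 | q0 | q0 |  
q1    | q1 | q2 | q0 |  
q2    | q2 | q2 | q2 | *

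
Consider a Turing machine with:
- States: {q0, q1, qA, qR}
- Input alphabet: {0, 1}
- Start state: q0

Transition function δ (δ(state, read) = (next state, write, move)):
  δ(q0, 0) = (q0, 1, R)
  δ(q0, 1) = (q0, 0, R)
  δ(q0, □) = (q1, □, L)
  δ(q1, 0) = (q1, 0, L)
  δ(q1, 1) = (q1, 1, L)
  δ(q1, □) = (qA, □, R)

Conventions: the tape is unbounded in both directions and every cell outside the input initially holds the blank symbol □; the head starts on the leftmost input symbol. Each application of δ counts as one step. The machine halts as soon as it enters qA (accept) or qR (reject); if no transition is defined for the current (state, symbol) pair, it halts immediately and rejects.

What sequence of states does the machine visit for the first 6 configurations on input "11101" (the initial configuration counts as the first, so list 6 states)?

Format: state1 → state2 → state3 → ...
Step 0: [q0]11101 (head at position 0)
Step 1: δ(q0, 1) = (q0, 0, R)  ⊢  0[q0]1101 (head at position 1)
Step 2: δ(q0, 1) = (q0, 0, R)  ⊢  00[q0]101 (head at position 2)
Step 3: δ(q0, 1) = (q0, 0, R)  ⊢  000[q0]01 (head at position 3)
Step 4: δ(q0, 0) = (q0, 1, R)  ⊢  0001[q0]1 (head at position 4)
Step 5: δ(q0, 1) = (q0, 0, R)  ⊢  00010[q0]□ (head at position 5)
Reading off the states of these 6 configurations: q0 → q0 → q0 → q0 → q0 → q0

Final answer: q0 → q0 → q0 → q0 → q0 → q0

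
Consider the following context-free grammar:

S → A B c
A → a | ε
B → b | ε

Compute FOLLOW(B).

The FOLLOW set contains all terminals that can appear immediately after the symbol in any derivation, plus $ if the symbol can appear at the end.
B occurs in S → A B c, immediately followed by the terminal c. So FOLLOW(B) = {c}.

Final answer: {c}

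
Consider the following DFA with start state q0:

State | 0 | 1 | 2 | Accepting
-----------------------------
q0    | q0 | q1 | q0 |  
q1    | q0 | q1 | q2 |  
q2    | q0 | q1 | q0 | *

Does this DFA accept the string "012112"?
Start in q0.
Read '0': q0 → q0
Read '1': q0 → q1
Read '2': q1 → q2
Read '1': q2 → q1
Read '1': q1 → q1
Read '2': q1 → q2
Final state q2 is accepting, so the string is accepted.

Final answer: Yes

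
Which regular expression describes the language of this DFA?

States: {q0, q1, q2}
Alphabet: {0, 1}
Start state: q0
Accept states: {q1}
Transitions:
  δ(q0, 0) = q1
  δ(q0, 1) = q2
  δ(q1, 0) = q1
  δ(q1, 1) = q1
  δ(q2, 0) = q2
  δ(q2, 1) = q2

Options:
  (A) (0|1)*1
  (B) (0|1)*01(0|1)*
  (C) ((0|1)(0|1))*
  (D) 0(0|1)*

Testing sample strings against the DFA:
  '110' -> rejected
  '00111' -> accepted
  '11101' -> rejected
  '10' -> rejected
Checking each option for a counterexample:
  (A) (0|1)*1: '0' is accepted by the DFA but does not match the regex → eliminated
  (B) (0|1)*01(0|1)*: '0' is accepted by the DFA but does not match the regex → eliminated
  (C) ((0|1)(0|1))*: ε is rejected by the DFA but matches the regex → eliminated
  (D) 0(0|1)*: agrees with the DFA on all strings of length ≤ 4
Only (D) 0(0|1)* is consistent with the DFA.

Final answer: (D) 0(0|1)*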